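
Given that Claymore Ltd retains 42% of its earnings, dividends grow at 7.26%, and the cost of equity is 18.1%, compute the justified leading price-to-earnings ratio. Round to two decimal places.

5.35

Payout ratio b = 1 − 0.42 = 0.58.
Justified leading P/E = b/(r−g) = 0.58/(0.181−0.0726) = 5.3506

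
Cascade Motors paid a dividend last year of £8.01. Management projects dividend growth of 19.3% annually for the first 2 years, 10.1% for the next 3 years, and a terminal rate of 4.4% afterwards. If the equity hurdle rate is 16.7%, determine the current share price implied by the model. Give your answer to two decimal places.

£98.60

Three-stage DDM. Project D₁…D_5; terminal Gordon value at t=5 with g = 0.044; discount at r = 0.167.
D_1 = 9.5559
D_2 = 11.4002
D_3 = 12.5516
D_4 = 13.8194
D_5 = 15.2151
TV_5 = 15.8846/(0.167−0.044) = 129.1430
P₀ = Σ Dₜ/(1+r)ᵗ + TV_5/(1+r)^5 = 98.6017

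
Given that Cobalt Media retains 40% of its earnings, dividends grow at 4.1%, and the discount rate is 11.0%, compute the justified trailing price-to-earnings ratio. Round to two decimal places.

9.05

Payout ratio b = 1 − 0.40 = 0.60.
Justified trailing P/E = b(1+g)/(r−g) = 0.60×(1+0.041)/(0.11−0.041) = 9.0522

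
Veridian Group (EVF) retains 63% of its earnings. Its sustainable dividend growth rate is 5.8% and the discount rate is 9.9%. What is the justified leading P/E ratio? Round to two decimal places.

9.02

Payout ratio b = 1 − 0.63 = 0.37.
Justified leading P/E = b/(r−g) = 0.37/(0.099−0.058) = 9.0244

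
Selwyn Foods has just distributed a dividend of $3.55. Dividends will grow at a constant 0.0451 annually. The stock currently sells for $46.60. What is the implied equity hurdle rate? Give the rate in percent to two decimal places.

Rearranging the constant-growth DDM: r = D₁/P₀ + g.
D₁ = 3.55 × (1 + 0.0451) = 3.7101.
r = 3.7101 / 46.60 + 0.0451 = 0.07962 + 0.0451 = 0.12472

12.47%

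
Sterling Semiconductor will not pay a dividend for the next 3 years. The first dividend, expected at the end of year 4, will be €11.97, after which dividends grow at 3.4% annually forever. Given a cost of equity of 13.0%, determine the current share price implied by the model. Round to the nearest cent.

Deferred-dividend DDM. At t=3 the remaining stream is a growing perpetuity with first payment D_4 = 11.97.
V_3 = D_4/(r−g) = 11.97/(0.13−0.034) = 124.6875
P₀ = V_3/(1+r)^3 = 124.6875/(1+0.13)^3 = 86.4147

€86.41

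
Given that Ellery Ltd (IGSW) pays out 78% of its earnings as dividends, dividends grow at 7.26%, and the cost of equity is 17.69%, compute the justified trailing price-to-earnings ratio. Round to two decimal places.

8.02

Justified trailing P/E = b(1+g)/(r−g) = 0.78×(1+0.0726)/(0.1769−0.0726) = 8.0214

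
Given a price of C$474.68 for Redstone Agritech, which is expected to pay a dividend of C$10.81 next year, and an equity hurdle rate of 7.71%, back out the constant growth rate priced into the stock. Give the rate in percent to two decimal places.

5.43%

From P₀ = D₁/(r − g), the implied growth is g = r − D₁/P₀.
g = 0.0771 − 10.81/474.68 = 0.0771 − 0.02277 = 0.05433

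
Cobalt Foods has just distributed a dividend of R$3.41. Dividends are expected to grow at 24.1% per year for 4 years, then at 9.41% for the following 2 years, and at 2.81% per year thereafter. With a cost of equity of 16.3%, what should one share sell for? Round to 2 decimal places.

Three-stage DDM. Project D₁…D_6; terminal Gordon value at t=6 with g = 0.0281; discount at r = 0.163.
D_1 = 4.2318
D_2 = 5.2517
D_3 = 6.5173
D_4 = 8.0880
D_5 = 8.8491
D_6 = 9.6818
TV_6 = 9.9538/(0.163−0.0281) = 73.7868
P₀ = Σ Dₜ/(1+r)ᵗ + TV_6/(1+r)^6 = 53.9769

R$53.98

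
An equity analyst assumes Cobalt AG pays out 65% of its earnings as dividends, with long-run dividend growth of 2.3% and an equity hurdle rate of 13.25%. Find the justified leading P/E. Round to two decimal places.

5.94

Justified leading P/E = b/(r−g) = 0.65/(0.1325−0.023) = 5.9361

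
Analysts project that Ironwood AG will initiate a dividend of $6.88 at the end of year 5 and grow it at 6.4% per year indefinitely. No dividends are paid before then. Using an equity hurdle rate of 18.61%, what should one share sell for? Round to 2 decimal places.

Deferred-dividend DDM. At t=4 the remaining stream is a growing perpetuity with first payment D_5 = 6.88.
V_4 = D_5/(r−g) = 6.88/(0.1861−0.064) = 56.3473
P₀ = V_4/(1+r)^4 = 56.3473/(1+0.1861)^4 = 28.4700

$28.47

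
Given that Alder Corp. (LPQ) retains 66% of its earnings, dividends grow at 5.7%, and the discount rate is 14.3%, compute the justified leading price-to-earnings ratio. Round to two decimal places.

3.95

Payout ratio b = 1 − 0.66 = 0.34.
Justified leading P/E = b/(r−g) = 0.34/(0.143−0.057) = 3.9535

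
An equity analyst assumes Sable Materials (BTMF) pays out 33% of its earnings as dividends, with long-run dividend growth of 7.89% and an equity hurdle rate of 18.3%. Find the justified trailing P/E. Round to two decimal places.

3.42

Justified trailing P/E = b(1+g)/(r−g) = 0.33×(1+0.0789)/(0.183−0.0789) = 3.4201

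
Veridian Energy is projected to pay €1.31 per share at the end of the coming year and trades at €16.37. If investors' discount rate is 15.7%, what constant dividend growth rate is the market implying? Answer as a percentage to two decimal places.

7.70%

From P₀ = D₁/(r − g), the implied growth is g = r − D₁/P₀.
g = 0.157 − 1.31/16.37 = 0.157 − 0.08002 = 0.07698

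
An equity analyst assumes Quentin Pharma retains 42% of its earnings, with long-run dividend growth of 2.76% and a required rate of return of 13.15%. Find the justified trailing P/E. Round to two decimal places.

Payout ratio b = 1 − 0.42 = 0.58.
Justified trailing P/E = b(1+g)/(r−g) = 0.58×(1+0.0276)/(0.1315−0.0276) = 5.7364

5.74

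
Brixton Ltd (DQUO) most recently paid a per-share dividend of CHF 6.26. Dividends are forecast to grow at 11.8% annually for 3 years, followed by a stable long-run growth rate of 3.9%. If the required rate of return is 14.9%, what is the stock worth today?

CHF 72.26

Two-stage DDM. Project D₁…D_3 at 0.118, terminal growth 0.039, discount at r = 0.149.
D_1 = 6.9987
D_2 = 7.8245
D_3 = 8.7478
Terminal value at t=3: TV = D_4/(r−g) = 9.0890/(0.149−0.039) = 82.6271
P₀ = 6.9987/(1+0.149)^1 + 7.8245/(1+0.149)^2 + 8.7478/(1+0.149)^3 + 82.6271/(1+0.149)^3 = 72.2554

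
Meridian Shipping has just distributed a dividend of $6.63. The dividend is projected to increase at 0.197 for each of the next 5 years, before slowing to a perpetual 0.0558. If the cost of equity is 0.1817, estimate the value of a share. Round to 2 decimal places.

$93.75

Two-stage DDM. Project D₁…D_5 at 0.197, terminal growth 0.0558, discount at r = 0.1817.
D_1 = 7.9361
D_2 = 9.4995
D_3 = 11.3709
D_4 = 13.6110
D_5 = 16.2924
Terminal value at t=5: TV = D_6/(r−g) = 17.2015/(0.1817−0.0558) = 136.6282
P₀ = 7.9361/(1+0.1817)^1 + 9.4995/(1+0.1817)^2 + 11.3709/(1+0.1817)^3 + 13.6110/(1+0.1817)^4 + 16.2924/(1+0.1817)^5 + 136.6282/(1+0.1817)^5 = 93.7532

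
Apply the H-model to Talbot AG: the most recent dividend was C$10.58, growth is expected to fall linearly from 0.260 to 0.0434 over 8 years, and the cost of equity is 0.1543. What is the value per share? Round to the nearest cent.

C$182.20

H-model: P₀ = D₀[(1+g_L) + H(g_S−g_L)]/(r−g_L), with H = 8/2 = 4.
P₀ = 10.58 × [(1+0.0434) + 4×(0.26−0.0434)] / (0.1543−0.0434)
   = 10.58 × 1.9098 / 0.1109 = 182.1973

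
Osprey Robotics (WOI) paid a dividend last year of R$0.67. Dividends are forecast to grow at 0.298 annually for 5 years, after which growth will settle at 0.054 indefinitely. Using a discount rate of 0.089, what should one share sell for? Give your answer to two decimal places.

Two-stage DDM. Project D₁…D_5 at 0.298, terminal growth 0.054, discount at r = 0.089.
D_1 = 0.8697
D_2 = 1.1288
D_3 = 1.4652
D_4 = 1.9018
D_5 = 2.4686
Terminal value at t=5: TV = D_6/(r−g) = 2.6019/(0.089−0.054) = 74.3397
P₀ = 0.8697/(1+0.089)^1 + 1.1288/(1+0.089)^2 + 1.4652/(1+0.089)^3 + 1.9018/(1+0.089)^4 + 2.4686/(1+0.089)^5 + 74.3397/(1+0.089)^5 = 54.3870

R$54.39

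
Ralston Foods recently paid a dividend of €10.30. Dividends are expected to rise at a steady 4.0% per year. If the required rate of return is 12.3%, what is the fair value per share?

Gordon growth model: P₀ = D₁/(r − g). D₁ = 10.30 × (1 + 0.04) = 10.7120.
P₀ = 10.7120 / (0.123 − 0.04) = 10.7120 / 0.083 = 129.0602

€129.06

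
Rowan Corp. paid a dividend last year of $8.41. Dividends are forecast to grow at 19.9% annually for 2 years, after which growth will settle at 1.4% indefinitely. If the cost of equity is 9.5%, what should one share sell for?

$145.52

Two-stage DDM. Project D₁…D_2 at 0.199, terminal growth 0.014, discount at r = 0.095.
D_1 = 10.0836
D_2 = 12.0902
Terminal value at t=2: TV = D_3/(r−g) = 12.2595/(0.095−0.014) = 151.3517
P₀ = 10.0836/(1+0.095)^1 + 12.0902/(1+0.095)^2 + 151.3517/(1+0.095)^2 = 145.5211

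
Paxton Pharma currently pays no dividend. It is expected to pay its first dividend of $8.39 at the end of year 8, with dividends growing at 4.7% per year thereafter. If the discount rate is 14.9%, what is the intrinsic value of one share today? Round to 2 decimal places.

$31.11

Deferred-dividend DDM. At t=7 the remaining stream is a growing perpetuity with first payment D_8 = 8.39.
V_7 = D_8/(r−g) = 8.39/(0.149−0.047) = 82.2549
P₀ = V_7/(1+r)^7 = 82.2549/(1+0.149)^7 = 31.1115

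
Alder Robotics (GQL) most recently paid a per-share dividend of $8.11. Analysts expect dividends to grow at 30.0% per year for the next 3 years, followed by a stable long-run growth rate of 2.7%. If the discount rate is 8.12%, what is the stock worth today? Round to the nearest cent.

Two-stage DDM. Project D₁…D_3 at 0.3, terminal growth 0.027, discount at r = 0.0812.
D_1 = 10.5430
D_2 = 13.7059
D_3 = 17.8177
Terminal value at t=3: TV = D_4/(r−g) = 18.2987/(0.0812−0.027) = 337.6153
P₀ = 10.5430/(1+0.0812)^1 + 13.7059/(1+0.0812)^2 + 17.8177/(1+0.0812)^3 + 337.6153/(1+0.0812)^3 = 302.6914

$302.69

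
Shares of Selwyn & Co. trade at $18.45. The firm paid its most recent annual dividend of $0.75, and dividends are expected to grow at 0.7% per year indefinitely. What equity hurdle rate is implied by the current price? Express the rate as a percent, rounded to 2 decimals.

Rearranging the constant-growth DDM: r = D₁/P₀ + g.
D₁ = 0.75 × (1 + 0.007) = 0.7552.
r = 0.7552 / 18.45 + 0.007 = 0.04093 + 0.007 = 0.04793

4.79%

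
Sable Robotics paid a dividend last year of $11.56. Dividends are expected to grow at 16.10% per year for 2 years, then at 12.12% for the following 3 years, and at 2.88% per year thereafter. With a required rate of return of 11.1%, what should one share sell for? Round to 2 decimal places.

$225.67

Three-stage DDM. Project D₁…D_5; terminal Gordon value at t=5 with g = 0.0288; discount at r = 0.111.
D_1 = 13.4212
D_2 = 15.5820
D_3 = 17.4705
D_4 = 19.5879
D_5 = 21.9620
TV_5 = 22.5945/(0.111−0.0288) = 274.8721
P₀ = Σ Dₜ/(1+r)ᵗ + TV_5/(1+r)^5 = 225.6660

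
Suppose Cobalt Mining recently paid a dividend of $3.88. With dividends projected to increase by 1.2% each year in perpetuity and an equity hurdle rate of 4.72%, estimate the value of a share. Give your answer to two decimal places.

$111.55

Gordon growth model: P₀ = D₁/(r − g). D₁ = 3.88 × (1 + 0.012) = 3.9266.
P₀ = 3.9266 / (0.0472 − 0.012) = 3.9266 / 0.0352 = 111.5500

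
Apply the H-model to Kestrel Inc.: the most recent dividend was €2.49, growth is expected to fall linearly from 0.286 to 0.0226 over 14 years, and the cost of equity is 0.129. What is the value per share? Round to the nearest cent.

H-model: P₀ = D₀[(1+g_L) + H(g_S−g_L)]/(r−g_L), with H = 14/2 = 7.
P₀ = 2.49 × [(1+0.0226) + 7×(0.286−0.0226)] / (0.129−0.0226)
   = 2.49 × 2.8664 / 0.1064 = 67.0802

€67.08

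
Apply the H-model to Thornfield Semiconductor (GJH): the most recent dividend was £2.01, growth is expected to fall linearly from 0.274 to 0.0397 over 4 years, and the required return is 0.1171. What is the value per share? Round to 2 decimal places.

H-model: P₀ = D₀[(1+g_L) + H(g_S−g_L)]/(r−g_L), with H = 4/2 = 2.
P₀ = 2.01 × [(1+0.0397) + 2×(0.274−0.0397)] / (0.1171−0.0397)
   = 2.01 × 1.5083 / 0.0774 = 39.1690

£39.17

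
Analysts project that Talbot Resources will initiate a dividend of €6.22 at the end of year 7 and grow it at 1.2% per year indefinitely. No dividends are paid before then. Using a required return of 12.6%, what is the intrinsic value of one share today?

€26.77

Deferred-dividend DDM. At t=6 the remaining stream is a growing perpetuity with first payment D_7 = 6.22.
V_6 = D_7/(r−g) = 6.22/(0.126−0.012) = 54.5614
P₀ = V_6/(1+r)^6 = 54.5614/(1+0.126)^6 = 26.7704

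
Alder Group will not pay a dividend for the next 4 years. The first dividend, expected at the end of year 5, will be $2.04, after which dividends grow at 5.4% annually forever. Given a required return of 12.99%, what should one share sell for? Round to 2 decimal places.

Deferred-dividend DDM. At t=4 the remaining stream is a growing perpetuity with first payment D_5 = 2.04.
V_4 = D_5/(r−g) = 2.04/(0.1299−0.054) = 26.8775
P₀ = V_4/(1+r)^4 = 26.8775/(1+0.1299)^4 = 16.4903

$16.49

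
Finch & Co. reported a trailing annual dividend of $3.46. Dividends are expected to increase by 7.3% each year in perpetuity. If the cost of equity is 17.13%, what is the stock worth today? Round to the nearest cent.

$37.77

Gordon growth model: P₀ = D₁/(r − g). D₁ = 3.46 × (1 + 0.073) = 3.7126.
P₀ = 3.7126 / (0.1713 − 0.073) = 3.7126 / 0.0983 = 37.7679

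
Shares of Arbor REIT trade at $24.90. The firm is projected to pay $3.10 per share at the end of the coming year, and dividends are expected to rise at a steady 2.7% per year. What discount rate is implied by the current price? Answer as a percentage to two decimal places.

15.15%

Rearranging the constant-growth DDM: r = D₁/P₀ + g.
r = 3.1000 / 24.90 + 0.027 = 0.12450 + 0.027 = 0.15150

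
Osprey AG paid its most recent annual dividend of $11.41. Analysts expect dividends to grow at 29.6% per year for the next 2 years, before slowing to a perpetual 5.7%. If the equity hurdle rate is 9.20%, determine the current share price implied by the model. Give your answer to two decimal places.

$514.97

Two-stage DDM. Project D₁…D_2 at 0.296, terminal growth 0.057, discount at r = 0.092.
D_1 = 14.7874
D_2 = 19.1644
Terminal value at t=2: TV = D_3/(r−g) = 20.2568/(0.092−0.057) = 578.7654
P₀ = 14.7874/(1+0.092)^1 + 19.1644/(1+0.092)^2 + 578.7654/(1+0.092)^2 = 514.9654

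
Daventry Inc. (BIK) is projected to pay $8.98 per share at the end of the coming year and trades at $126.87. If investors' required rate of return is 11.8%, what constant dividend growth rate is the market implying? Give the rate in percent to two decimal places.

From P₀ = D₁/(r − g), the implied growth is g = r − D₁/P₀.
g = 0.118 − 8.98/126.87 = 0.118 − 0.07078 = 0.04722

4.72%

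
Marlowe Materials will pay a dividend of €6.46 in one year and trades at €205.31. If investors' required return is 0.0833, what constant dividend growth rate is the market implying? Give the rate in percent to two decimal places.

5.18%

From P₀ = D₁/(r − g), the implied growth is g = r − D₁/P₀.
g = 0.0833 − 6.46/205.31 = 0.0833 − 0.03146 = 0.05184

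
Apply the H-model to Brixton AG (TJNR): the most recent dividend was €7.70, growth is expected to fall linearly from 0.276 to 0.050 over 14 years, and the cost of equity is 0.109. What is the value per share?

H-model: P₀ = D₀[(1+g_L) + H(g_S−g_L)]/(r−g_L), with H = 14/2 = 7.
P₀ = 7.70 × [(1+0.05) + 7×(0.276−0.05)] / (0.109−0.05)
   = 7.70 × 2.6320 / 0.059 = 343.4983

€343.50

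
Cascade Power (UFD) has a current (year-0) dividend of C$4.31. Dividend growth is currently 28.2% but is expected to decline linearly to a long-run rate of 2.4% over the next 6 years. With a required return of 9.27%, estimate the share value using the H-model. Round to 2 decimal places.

C$112.80

H-model: P₀ = D₀[(1+g_L) + H(g_S−g_L)]/(r−g_L), with H = 6/2 = 3.
P₀ = 4.31 × [(1+0.024) + 3×(0.282−0.024)] / (0.0927−0.024)
   = 4.31 × 1.7980 / 0.0687 = 112.8003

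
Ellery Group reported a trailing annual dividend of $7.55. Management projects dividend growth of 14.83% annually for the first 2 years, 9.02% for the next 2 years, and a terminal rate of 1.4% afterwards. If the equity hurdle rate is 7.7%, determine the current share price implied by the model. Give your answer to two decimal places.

$175.66

Three-stage DDM. Project D₁…D_4; terminal Gordon value at t=4 with g = 0.014; discount at r = 0.077.
D_1 = 8.6697
D_2 = 9.9554
D_3 = 10.8534
D_4 = 11.8323
TV_4 = 11.9980/(0.077−0.014) = 190.4441
P₀ = Σ Dₜ/(1+r)ᵗ + TV_4/(1+r)^4 = 175.6632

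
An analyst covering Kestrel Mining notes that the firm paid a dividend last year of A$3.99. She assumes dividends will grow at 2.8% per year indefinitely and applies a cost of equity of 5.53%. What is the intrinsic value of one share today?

A$150.25

Gordon growth model: P₀ = D₁/(r − g). D₁ = 3.99 × (1 + 0.028) = 4.1017.
P₀ = 4.1017 / (0.0553 − 0.028) = 4.1017 / 0.0273 = 150.2462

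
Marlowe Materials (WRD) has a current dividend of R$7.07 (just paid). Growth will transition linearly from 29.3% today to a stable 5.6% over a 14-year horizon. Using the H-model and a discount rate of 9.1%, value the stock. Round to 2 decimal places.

H-model: P₀ = D₀[(1+g_L) + H(g_S−g_L)]/(r−g_L), with H = 14/2 = 7.
P₀ = 7.07 × [(1+0.056) + 7×(0.293−0.056)] / (0.091−0.056)
   = 7.07 × 2.7150 / 0.035 = 548.4300

R$548.43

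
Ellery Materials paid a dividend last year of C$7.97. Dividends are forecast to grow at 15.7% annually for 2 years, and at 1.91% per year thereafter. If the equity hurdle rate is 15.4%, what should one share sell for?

Two-stage DDM. Project D₁…D_2 at 0.157, terminal growth 0.0191, discount at r = 0.154.
D_1 = 9.2213
D_2 = 10.6690
Terminal value at t=2: TV = D_3/(r−g) = 10.8728/(0.154−0.0191) = 80.5990
P₀ = 9.2213/(1+0.154)^1 + 10.6690/(1+0.154)^2 + 80.5990/(1+0.154)^2 = 76.5249

C$76.52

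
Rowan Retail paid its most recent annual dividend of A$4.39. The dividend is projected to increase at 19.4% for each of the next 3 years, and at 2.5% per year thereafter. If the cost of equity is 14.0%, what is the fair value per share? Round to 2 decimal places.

Two-stage DDM. Project D₁…D_3 at 0.194, terminal growth 0.025, discount at r = 0.14.
D_1 = 5.2417
D_2 = 6.2585
D_3 = 7.4727
Terminal value at t=3: TV = D_4/(r−g) = 7.6595/(0.14−0.025) = 66.6045
P₀ = 5.2417/(1+0.14)^1 + 6.2585/(1+0.14)^2 + 7.4727/(1+0.14)^3 + 66.6045/(1+0.14)^3 = 59.4137

A$59.41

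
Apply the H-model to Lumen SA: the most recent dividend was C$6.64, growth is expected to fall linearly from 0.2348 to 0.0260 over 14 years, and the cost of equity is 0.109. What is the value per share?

C$199.01

H-model: P₀ = D₀[(1+g_L) + H(g_S−g_L)]/(r−g_L), with H = 14/2 = 7.
P₀ = 6.64 × [(1+0.026) + 7×(0.2348−0.026)] / (0.109−0.026)
   = 6.64 × 2.4876 / 0.083 = 199.0080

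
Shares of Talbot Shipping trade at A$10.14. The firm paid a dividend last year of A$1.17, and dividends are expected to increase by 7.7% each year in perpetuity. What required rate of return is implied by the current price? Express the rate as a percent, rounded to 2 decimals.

20.13%

Rearranging the constant-growth DDM: r = D₁/P₀ + g.
D₁ = 1.17 × (1 + 0.077) = 1.2601.
r = 1.2601 / 10.14 + 0.077 = 0.12427 + 0.077 = 0.20127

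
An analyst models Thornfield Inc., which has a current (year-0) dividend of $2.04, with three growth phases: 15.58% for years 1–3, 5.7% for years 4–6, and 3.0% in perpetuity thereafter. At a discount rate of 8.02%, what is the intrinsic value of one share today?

Three-stage DDM. Project D₁…D_6; terminal Gordon value at t=6 with g = 0.03; discount at r = 0.0802.
D_1 = 2.3578
D_2 = 2.7252
D_3 = 3.1498
D_4 = 3.3293
D_5 = 3.5191
D_6 = 3.7197
TV_6 = 3.8312/(0.0802−0.03) = 76.3197
P₀ = Σ Dₜ/(1+r)ᵗ + TV_6/(1+r)^6 = 62.2378

$62.24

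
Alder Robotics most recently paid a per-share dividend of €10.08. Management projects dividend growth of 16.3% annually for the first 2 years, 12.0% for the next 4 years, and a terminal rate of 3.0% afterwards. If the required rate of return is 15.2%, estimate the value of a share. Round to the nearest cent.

€136.26

Three-stage DDM. Project D₁…D_6; terminal Gordon value at t=6 with g = 0.03; discount at r = 0.152.
D_1 = 11.7230
D_2 = 13.6339
D_3 = 15.2700
D_4 = 17.1024
D_5 = 19.1546
D_6 = 21.4532
TV_6 = 22.0968/(0.152−0.03) = 181.1213
P₀ = Σ Dₜ/(1+r)ᵗ + TV_6/(1+r)^6 = 136.2594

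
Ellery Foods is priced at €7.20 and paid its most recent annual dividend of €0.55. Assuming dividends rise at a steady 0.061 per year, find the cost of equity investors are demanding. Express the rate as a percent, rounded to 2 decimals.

14.20%

Rearranging the constant-growth DDM: r = D₁/P₀ + g.
D₁ = 0.55 × (1 + 0.061) = 0.5836.
r = 0.5836 / 7.20 + 0.061 = 0.08105 + 0.061 = 0.14205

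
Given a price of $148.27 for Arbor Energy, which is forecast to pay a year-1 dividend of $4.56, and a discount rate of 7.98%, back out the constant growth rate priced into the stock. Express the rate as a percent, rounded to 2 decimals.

4.90%

From P₀ = D₁/(r − g), the implied growth is g = r − D₁/P₀.
g = 0.0798 − 4.56/148.27 = 0.0798 − 0.03075 = 0.04905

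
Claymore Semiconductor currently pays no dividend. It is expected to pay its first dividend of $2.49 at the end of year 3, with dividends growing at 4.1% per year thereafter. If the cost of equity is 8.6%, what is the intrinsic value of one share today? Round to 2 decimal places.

$46.92

Deferred-dividend DDM. At t=2 the remaining stream is a growing perpetuity with first payment D_3 = 2.49.
V_2 = D_3/(r−g) = 2.49/(0.086−0.041) = 55.3333
P₀ = V_2/(1+r)^2 = 55.3333/(1+0.086)^2 = 46.9167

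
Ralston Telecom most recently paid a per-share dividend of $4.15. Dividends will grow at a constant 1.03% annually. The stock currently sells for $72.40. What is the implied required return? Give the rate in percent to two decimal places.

Rearranging the constant-growth DDM: r = D₁/P₀ + g.
D₁ = 4.15 × (1 + 0.0103) = 4.1927.
r = 4.1927 / 72.40 + 0.0103 = 0.05791 + 0.0103 = 0.06821

6.82%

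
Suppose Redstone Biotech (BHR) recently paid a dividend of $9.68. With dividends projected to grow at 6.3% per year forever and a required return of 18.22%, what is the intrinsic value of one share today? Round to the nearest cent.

$86.32

Gordon growth model: P₀ = D₁/(r − g). D₁ = 9.68 × (1 + 0.063) = 10.2898.
P₀ = 10.2898 / (0.1822 − 0.063) = 10.2898 / 0.1192 = 86.3242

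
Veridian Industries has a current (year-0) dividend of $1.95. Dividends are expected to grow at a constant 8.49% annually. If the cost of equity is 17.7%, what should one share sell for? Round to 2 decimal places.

$22.97

Gordon growth model: P₀ = D₁/(r − g). D₁ = 1.95 × (1 + 0.0849) = 2.1156.
P₀ = 2.1156 / (0.177 − 0.0849) = 2.1156 / 0.0921 = 22.9702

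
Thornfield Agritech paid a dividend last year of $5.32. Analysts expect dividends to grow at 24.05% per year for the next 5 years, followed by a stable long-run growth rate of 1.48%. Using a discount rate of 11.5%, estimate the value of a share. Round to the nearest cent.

$128.89

Two-stage DDM. Project D₁…D_5 at 0.2405, terminal growth 0.0148, discount at r = 0.115.
D_1 = 6.5995
D_2 = 8.1866
D_3 = 10.1555
D_4 = 12.5979
D_5 = 15.6277
Terminal value at t=5: TV = D_6/(r−g) = 15.8590/(0.115−0.0148) = 158.2735
P₀ = 6.5995/(1+0.115)^1 + 8.1866/(1+0.115)^2 + 10.1555/(1+0.115)^3 + 12.5979/(1+0.115)^4 + 15.6277/(1+0.115)^5 + 158.2735/(1+0.115)^5 = 128.8894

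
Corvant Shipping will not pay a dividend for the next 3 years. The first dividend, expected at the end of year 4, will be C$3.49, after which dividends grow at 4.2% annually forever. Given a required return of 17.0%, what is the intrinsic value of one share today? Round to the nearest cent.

Deferred-dividend DDM. At t=3 the remaining stream is a growing perpetuity with first payment D_4 = 3.49.
V_3 = D_4/(r−g) = 3.49/(0.17−0.042) = 27.2656
P₀ = V_3/(1+r)^3 = 27.2656/(1+0.17)^3 = 17.0239

C$17.02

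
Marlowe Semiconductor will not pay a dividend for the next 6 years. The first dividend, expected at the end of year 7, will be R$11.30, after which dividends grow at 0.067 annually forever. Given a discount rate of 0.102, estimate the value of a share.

R$180.27

Deferred-dividend DDM. At t=6 the remaining stream is a growing perpetuity with first payment D_7 = 11.30.
V_6 = D_7/(r−g) = 11.30/(0.102−0.067) = 322.8571
P₀ = V_6/(1+r)^6 = 322.8571/(1+0.102)^6 = 180.2689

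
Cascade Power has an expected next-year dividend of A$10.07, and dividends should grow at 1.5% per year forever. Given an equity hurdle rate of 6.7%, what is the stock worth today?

A$193.65

Gordon growth model: P₀ = D₁/(r − g), with D₁ = 10.07 given directly.
P₀ = 10.0700 / (0.067 − 0.015) = 10.0700 / 0.052 = 193.6538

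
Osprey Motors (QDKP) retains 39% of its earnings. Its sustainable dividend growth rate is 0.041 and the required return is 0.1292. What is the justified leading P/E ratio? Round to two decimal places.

Payout ratio b = 1 − 0.39 = 0.61.
Justified leading P/E = b/(r−g) = 0.61/(0.1292−0.041) = 6.9161

6.92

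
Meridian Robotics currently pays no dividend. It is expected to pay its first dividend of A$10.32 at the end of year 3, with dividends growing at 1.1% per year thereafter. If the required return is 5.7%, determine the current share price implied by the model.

A$200.80

Deferred-dividend DDM. At t=2 the remaining stream is a growing perpetuity with first payment D_3 = 10.32.
V_2 = D_3/(r−g) = 10.32/(0.057−0.011) = 224.3478
P₀ = V_2/(1+r)^2 = 224.3478/(1+0.057)^2 = 200.8038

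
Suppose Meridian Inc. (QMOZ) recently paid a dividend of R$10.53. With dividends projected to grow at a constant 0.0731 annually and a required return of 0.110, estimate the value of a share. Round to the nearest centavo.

R$306.23

Gordon growth model: P₀ = D₁/(r − g). D₁ = 10.53 × (1 + 0.0731) = 11.2997.
P₀ = 11.2997 / (0.11 − 0.0731) = 11.2997 / 0.0369 = 306.2261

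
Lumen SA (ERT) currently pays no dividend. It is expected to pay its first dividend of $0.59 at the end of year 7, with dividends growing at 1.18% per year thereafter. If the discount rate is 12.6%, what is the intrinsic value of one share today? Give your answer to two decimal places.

$2.53

Deferred-dividend DDM. At t=6 the remaining stream is a growing perpetuity with first payment D_7 = 0.59.
V_6 = D_7/(r−g) = 0.59/(0.126−0.0118) = 5.1664
P₀ = V_6/(1+r)^6 = 5.1664/(1+0.126)^6 = 2.5349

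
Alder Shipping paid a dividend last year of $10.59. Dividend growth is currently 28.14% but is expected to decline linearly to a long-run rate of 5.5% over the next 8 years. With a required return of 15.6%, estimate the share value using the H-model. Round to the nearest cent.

H-model: P₀ = D₀[(1+g_L) + H(g_S−g_L)]/(r−g_L), with H = 8/2 = 4.
P₀ = 10.59 × [(1+0.055) + 4×(0.2814−0.055)] / (0.156−0.055)
   = 10.59 × 1.9606 / 0.101 = 205.5718

$205.57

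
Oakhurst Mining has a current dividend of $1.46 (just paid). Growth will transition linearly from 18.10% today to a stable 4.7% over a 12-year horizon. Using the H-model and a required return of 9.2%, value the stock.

$60.05

H-model: P₀ = D₀[(1+g_L) + H(g_S−g_L)]/(r−g_L), with H = 12/2 = 6.
P₀ = 1.46 × [(1+0.047) + 6×(0.181−0.047)] / (0.092−0.047)
   = 1.46 × 1.8510 / 0.045 = 60.0547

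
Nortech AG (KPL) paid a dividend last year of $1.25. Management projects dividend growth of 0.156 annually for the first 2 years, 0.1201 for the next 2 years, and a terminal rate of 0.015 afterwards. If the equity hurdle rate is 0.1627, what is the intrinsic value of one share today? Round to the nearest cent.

$12.70

Three-stage DDM. Project D₁…D_4; terminal Gordon value at t=4 with g = 0.015; discount at r = 0.1627.
D_1 = 1.4450
D_2 = 1.6704
D_3 = 1.8710
D_4 = 2.0957
TV_4 = 2.1272/(0.1627−0.015) = 14.4021
P₀ = Σ Dₜ/(1+r)ᵗ + TV_4/(1+r)^4 = 12.6961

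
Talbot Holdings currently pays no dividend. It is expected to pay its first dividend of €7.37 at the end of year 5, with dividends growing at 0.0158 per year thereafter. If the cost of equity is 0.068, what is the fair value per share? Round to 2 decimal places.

€108.52

Deferred-dividend DDM. At t=4 the remaining stream is a growing perpetuity with first payment D_5 = 7.37.
V_4 = D_5/(r−g) = 7.37/(0.068−0.0158) = 141.1877
P₀ = V_4/(1+r)^4 = 141.1877/(1+0.068)^4 = 108.5205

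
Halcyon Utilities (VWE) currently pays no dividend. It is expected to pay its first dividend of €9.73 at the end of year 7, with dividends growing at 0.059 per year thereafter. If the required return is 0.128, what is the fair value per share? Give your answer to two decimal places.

Deferred-dividend DDM. At t=6 the remaining stream is a growing perpetuity with first payment D_7 = 9.73.
V_6 = D_7/(r−g) = 9.73/(0.128−0.059) = 141.0145
P₀ = V_6/(1+r)^6 = 141.0145/(1+0.128)^6 = 68.4556

€68.46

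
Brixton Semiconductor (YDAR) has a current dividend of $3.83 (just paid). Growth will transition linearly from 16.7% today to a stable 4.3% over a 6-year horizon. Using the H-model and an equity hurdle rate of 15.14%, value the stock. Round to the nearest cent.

$49.99

H-model: P₀ = D₀[(1+g_L) + H(g_S−g_L)]/(r−g_L), with H = 6/2 = 3.
P₀ = 3.83 × [(1+0.043) + 3×(0.167−0.043)] / (0.1514−0.043)
   = 3.83 × 1.4150 / 0.1084 = 49.9949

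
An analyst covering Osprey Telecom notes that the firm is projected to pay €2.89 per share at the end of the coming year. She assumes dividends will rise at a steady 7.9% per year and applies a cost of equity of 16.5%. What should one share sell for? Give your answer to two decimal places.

€33.60

Gordon growth model: P₀ = D₁/(r − g), with D₁ = 2.89 given directly.
P₀ = 2.8900 / (0.165 − 0.079) = 2.8900 / 0.086 = 33.6047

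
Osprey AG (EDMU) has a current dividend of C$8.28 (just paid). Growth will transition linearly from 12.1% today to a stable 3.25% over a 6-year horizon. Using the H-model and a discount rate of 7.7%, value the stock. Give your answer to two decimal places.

H-model: P₀ = D₀[(1+g_L) + H(g_S−g_L)]/(r−g_L), with H = 6/2 = 3.
P₀ = 8.28 × [(1+0.0325) + 3×(0.121−0.0325)] / (0.077−0.0325)
   = 8.28 × 1.2980 / 0.0445 = 241.5155

C$241.52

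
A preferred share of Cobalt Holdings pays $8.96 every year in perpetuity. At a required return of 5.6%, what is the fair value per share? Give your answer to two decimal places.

$160.00

Zero-growth DDM (perpetuity): P₀ = D/r = 8.96 / 0.056 = 160.0000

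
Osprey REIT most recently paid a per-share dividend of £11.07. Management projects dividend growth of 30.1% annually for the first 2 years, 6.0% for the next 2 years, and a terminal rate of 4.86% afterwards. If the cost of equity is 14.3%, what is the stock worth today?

Three-stage DDM. Project D₁…D_4; terminal Gordon value at t=4 with g = 0.0486; discount at r = 0.143.
D_1 = 14.4021
D_2 = 18.7371
D_3 = 19.8613
D_4 = 21.0530
TV_4 = 22.0762/(0.143−0.0486) = 233.8578
P₀ = Σ Dₜ/(1+r)ᵗ + TV_4/(1+r)^4 = 189.5921

£189.59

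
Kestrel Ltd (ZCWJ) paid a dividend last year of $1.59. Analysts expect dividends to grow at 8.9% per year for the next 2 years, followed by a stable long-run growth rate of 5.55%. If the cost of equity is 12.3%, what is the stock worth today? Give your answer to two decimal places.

Two-stage DDM. Project D₁…D_2 at 0.089, terminal growth 0.0555, discount at r = 0.123.
D_1 = 1.7315
D_2 = 1.8856
Terminal value at t=2: TV = D_3/(r−g) = 1.9903/(0.123−0.0555) = 29.4854
P₀ = 1.7315/(1+0.123)^1 + 1.8856/(1+0.123)^2 + 29.4854/(1+0.123)^2 = 26.4172

$26.42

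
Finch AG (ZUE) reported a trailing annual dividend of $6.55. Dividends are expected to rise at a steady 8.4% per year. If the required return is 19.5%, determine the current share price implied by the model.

$63.97

Gordon growth model: P₀ = D₁/(r − g). D₁ = 6.55 × (1 + 0.084) = 7.1002.
P₀ = 7.1002 / (0.195 − 0.084) = 7.1002 / 0.111 = 63.9658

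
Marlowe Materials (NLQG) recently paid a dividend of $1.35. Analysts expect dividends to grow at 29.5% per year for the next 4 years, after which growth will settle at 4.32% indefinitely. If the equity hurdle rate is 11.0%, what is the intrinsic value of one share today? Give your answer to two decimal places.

Two-stage DDM. Project D₁…D_4 at 0.295, terminal growth 0.0432, discount at r = 0.11.
D_1 = 1.7483
D_2 = 2.2640
D_3 = 2.9319
D_4 = 3.7968
Terminal value at t=4: TV = D_5/(r−g) = 3.9608/(0.11−0.0432) = 59.2931
P₀ = 1.7483/(1+0.11)^1 + 2.2640/(1+0.11)^2 + 2.9319/(1+0.11)^3 + 3.7968/(1+0.11)^4 + 59.2931/(1+0.11)^4 = 47.1155

$47.12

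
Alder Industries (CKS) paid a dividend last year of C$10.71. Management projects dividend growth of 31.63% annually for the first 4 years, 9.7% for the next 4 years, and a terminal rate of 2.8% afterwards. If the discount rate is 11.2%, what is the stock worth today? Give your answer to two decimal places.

Three-stage DDM. Project D₁…D_8; terminal Gordon value at t=8 with g = 0.028; discount at r = 0.112.
D_1 = 14.0976
D_2 = 18.5566
D_3 = 24.4261
D_4 = 32.1521
D_5 = 35.2708
D_6 = 38.6921
D_7 = 42.4452
D_8 = 46.5624
TV_8 = 47.8662/(0.112−0.028) = 569.8353
P₀ = Σ Dₜ/(1+r)ᵗ + TV_8/(1+r)^8 = 391.5192

C$391.52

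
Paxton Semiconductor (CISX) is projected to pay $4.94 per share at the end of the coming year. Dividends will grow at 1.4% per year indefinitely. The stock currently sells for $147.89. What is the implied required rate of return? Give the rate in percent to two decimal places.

Rearranging the constant-growth DDM: r = D₁/P₀ + g.
r = 4.9400 / 147.89 + 0.014 = 0.03340 + 0.014 = 0.04740

4.74%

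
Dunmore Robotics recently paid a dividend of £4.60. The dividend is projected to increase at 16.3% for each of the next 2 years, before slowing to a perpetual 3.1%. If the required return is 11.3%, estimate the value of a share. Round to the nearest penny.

£72.98

Two-stage DDM. Project D₁…D_2 at 0.163, terminal growth 0.031, discount at r = 0.113.
D_1 = 5.3498
D_2 = 6.2218
Terminal value at t=2: TV = D_3/(r−g) = 6.4147/(0.113−0.031) = 78.2280
P₀ = 5.3498/(1+0.113)^1 + 6.2218/(1+0.113)^2 + 78.2280/(1+0.113)^2 = 72.9790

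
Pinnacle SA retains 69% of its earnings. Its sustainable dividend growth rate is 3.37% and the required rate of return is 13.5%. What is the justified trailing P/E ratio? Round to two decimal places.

Payout ratio b = 1 − 0.69 = 0.31.
Justified trailing P/E = b(1+g)/(r−g) = 0.31×(1+0.0337)/(0.135−0.0337) = 3.1633

3.16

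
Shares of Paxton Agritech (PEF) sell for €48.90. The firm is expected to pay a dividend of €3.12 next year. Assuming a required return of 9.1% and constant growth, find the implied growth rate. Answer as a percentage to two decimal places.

2.72%

From P₀ = D₁/(r − g), the implied growth is g = r − D₁/P₀.
g = 0.091 − 3.12/48.90 = 0.091 − 0.06380 = 0.02720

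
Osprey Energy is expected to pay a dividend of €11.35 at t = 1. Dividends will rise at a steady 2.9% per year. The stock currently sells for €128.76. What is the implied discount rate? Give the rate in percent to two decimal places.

Rearranging the constant-growth DDM: r = D₁/P₀ + g.
r = 11.3500 / 128.76 + 0.029 = 0.08815 + 0.029 = 0.11715

11.71%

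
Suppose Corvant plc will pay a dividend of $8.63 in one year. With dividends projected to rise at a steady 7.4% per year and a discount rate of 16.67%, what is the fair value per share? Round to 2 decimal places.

Gordon growth model: P₀ = D₁/(r − g), with D₁ = 8.63 given directly.
P₀ = 8.6300 / (0.1667 − 0.074) = 8.6300 / 0.0927 = 93.0960

$93.10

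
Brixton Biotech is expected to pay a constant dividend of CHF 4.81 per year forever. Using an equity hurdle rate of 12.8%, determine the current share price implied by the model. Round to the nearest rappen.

CHF 37.58

Zero-growth DDM (perpetuity): P₀ = D/r = 4.81 / 0.128 = 37.5781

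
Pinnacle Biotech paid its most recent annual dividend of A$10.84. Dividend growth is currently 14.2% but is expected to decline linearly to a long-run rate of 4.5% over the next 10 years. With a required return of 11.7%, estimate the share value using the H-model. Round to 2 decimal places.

A$230.35

H-model: P₀ = D₀[(1+g_L) + H(g_S−g_L)]/(r−g_L), with H = 10/2 = 5.
P₀ = 10.84 × [(1+0.045) + 5×(0.142−0.045)] / (0.117−0.045)
   = 10.84 × 1.5300 / 0.072 = 230.3500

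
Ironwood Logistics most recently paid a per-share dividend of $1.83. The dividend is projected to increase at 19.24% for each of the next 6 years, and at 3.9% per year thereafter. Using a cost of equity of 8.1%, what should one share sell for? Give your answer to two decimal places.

Two-stage DDM. Project D₁…D_6 at 0.1924, terminal growth 0.039, discount at r = 0.081.
D_1 = 2.1821
D_2 = 2.6019
D_3 = 3.1025
D_4 = 3.6995
D_5 = 4.4112
D_6 = 5.2600
Terminal value at t=6: TV = D_7/(r−g) = 5.4651/(0.081−0.039) = 130.1215
P₀ = 2.1821/(1+0.081)^1 + 2.6019/(1+0.081)^2 + 3.1025/(1+0.081)^3 + 3.6995/(1+0.081)^4 + 4.4112/(1+0.081)^5 + 5.2600/(1+0.081)^6 + 130.1215/(1+0.081)^6 = 97.2397

$97.24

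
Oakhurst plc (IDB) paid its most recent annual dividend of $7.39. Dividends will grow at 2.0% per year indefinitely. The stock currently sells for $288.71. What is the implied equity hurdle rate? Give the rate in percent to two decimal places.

Rearranging the constant-growth DDM: r = D₁/P₀ + g.
D₁ = 7.39 × (1 + 0.02) = 7.5378.
r = 7.5378 / 288.71 + 0.02 = 0.02611 + 0.02 = 0.04611

4.61%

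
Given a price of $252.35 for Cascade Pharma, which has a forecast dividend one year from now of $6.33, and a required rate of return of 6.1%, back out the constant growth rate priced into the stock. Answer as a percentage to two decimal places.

3.59%

From P₀ = D₁/(r − g), the implied growth is g = r − D₁/P₀.
g = 0.061 − 6.33/252.35 = 0.061 − 0.02508 = 0.03592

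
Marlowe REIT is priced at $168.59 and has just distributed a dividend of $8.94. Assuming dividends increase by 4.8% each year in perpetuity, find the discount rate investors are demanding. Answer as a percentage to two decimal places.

10.36%

Rearranging the constant-growth DDM: r = D₁/P₀ + g.
D₁ = 8.94 × (1 + 0.048) = 9.3691.
r = 9.3691 / 168.59 + 0.048 = 0.05557 + 0.048 = 0.10357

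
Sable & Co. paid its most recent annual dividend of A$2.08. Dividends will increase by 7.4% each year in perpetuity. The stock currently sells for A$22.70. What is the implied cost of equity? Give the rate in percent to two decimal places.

17.24%

Rearranging the constant-growth DDM: r = D₁/P₀ + g.
D₁ = 2.08 × (1 + 0.074) = 2.2339.
r = 2.2339 / 22.70 + 0.074 = 0.09841 + 0.074 = 0.17241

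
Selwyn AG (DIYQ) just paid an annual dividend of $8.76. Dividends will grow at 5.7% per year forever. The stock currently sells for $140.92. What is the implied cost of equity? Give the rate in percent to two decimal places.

12.27%

Rearranging the constant-growth DDM: r = D₁/P₀ + g.
D₁ = 8.76 × (1 + 0.057) = 9.2593.
r = 9.2593 / 140.92 + 0.057 = 0.06571 + 0.057 = 0.12271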